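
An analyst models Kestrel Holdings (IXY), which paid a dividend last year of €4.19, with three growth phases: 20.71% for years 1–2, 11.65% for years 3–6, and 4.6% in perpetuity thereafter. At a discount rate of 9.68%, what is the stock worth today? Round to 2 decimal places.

€143.13

Three-stage DDM. Project D₁…D_6; terminal Gordon value at t=6 with g = 0.046; discount at r = 0.0968.
D_1 = 5.0577
D_2 = 6.1052
D_3 = 6.8165
D_4 = 7.6106
D_5 = 8.4972
D_6 = 9.4871
TV_6 = 9.9236/(0.0968−0.046) = 195.3455
P₀ = Σ Dₜ/(1+r)ᵗ + TV_6/(1+r)^6 = 143.1269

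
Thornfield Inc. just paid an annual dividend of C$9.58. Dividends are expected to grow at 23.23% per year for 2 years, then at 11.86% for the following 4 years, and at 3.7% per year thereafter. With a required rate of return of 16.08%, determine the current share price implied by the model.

C$138.35

Three-stage DDM. Project D₁…D_6; terminal Gordon value at t=6 with g = 0.037; discount at r = 0.1608.
D_1 = 11.8054
D_2 = 14.5478
D_3 = 16.2732
D_4 = 18.2032
D_5 = 20.3621
D_6 = 22.7771
TV_6 = 23.6198/(0.1608−0.037) = 190.7901
P₀ = Σ Dₜ/(1+r)ᵗ + TV_6/(1+r)^6 = 138.3528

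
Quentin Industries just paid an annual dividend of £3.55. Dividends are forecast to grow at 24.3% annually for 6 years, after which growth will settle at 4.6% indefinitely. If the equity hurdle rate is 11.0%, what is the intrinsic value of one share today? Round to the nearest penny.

£146.66

Two-stage DDM. Project D₁…D_6 at 0.243, terminal growth 0.046, discount at r = 0.11.
D_1 = 4.4126
D_2 = 5.4849
D_3 = 6.8178
D_4 = 8.4745
D_5 = 10.5338
D_6 = 13.0935
Terminal value at t=6: TV = D_7/(r−g) = 13.6958/(0.11−0.046) = 213.9966
P₀ = 4.4126/(1+0.11)^1 + 5.4849/(1+0.11)^2 + 6.8178/(1+0.11)^3 + 8.4745/(1+0.11)^4 + 10.5338/(1+0.11)^5 + 13.0935/(1+0.11)^6 + 213.9966/(1+0.11)^6 = 146.6574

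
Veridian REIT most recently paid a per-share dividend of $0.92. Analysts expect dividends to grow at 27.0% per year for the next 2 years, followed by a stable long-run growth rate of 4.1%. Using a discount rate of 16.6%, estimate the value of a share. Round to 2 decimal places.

Two-stage DDM. Project D₁…D_2 at 0.27, terminal growth 0.041, discount at r = 0.166.
D_1 = 1.1684
D_2 = 1.4839
Terminal value at t=2: TV = D_3/(r−g) = 1.5447/(0.166−0.041) = 12.3577
P₀ = 1.1684/(1+0.166)^1 + 1.4839/(1+0.166)^2 + 12.3577/(1+0.166)^2 = 11.1830

$11.18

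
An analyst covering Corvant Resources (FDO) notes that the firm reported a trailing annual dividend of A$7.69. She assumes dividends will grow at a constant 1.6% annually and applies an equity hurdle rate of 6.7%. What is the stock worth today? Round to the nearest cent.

Gordon growth model: P₀ = D₁/(r − g). D₁ = 7.69 × (1 + 0.016) = 7.8130.
P₀ = 7.8130 / (0.067 − 0.016) = 7.8130 / 0.051 = 153.1969

A$153.20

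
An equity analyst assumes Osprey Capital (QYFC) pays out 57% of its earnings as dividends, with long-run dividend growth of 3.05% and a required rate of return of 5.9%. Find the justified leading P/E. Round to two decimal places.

Justified leading P/E = b/(r−g) = 0.57/(0.059−0.0305) = 20.0000

20.00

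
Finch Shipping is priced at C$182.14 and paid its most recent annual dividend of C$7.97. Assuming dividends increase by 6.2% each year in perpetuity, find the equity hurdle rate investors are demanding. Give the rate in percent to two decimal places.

10.85%

Rearranging the constant-growth DDM: r = D₁/P₀ + g.
D₁ = 7.97 × (1 + 0.062) = 8.4641.
r = 8.4641 / 182.14 + 0.062 = 0.04647 + 0.062 = 0.10847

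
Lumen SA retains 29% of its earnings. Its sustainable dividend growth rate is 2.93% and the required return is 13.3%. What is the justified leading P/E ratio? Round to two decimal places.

6.85

Payout ratio b = 1 − 0.29 = 0.71.
Justified leading P/E = b/(r−g) = 0.71/(0.133−0.0293) = 6.8467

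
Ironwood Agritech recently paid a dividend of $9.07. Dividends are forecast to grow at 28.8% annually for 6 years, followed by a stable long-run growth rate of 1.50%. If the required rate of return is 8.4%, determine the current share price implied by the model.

$479.32

Two-stage DDM. Project D₁…D_6 at 0.288, terminal growth 0.015, discount at r = 0.084.
D_1 = 11.6822
D_2 = 15.0466
D_3 = 19.3800
D_4 = 24.9615
D_5 = 32.1504
D_6 = 41.4097
Terminal value at t=6: TV = D_7/(r−g) = 42.0309/(0.084−0.015) = 609.1432
P₀ = 11.6822/(1+0.084)^1 + 15.0466/(1+0.084)^2 + 19.3800/(1+0.084)^3 + 24.9615/(1+0.084)^4 + 32.1504/(1+0.084)^5 + 41.4097/(1+0.084)^6 + 609.1432/(1+0.084)^6 = 479.3206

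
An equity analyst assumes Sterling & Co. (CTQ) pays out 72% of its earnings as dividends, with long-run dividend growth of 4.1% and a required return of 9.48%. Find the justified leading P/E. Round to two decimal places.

13.38

Justified leading P/E = b/(r−g) = 0.72/(0.0948−0.041) = 13.3829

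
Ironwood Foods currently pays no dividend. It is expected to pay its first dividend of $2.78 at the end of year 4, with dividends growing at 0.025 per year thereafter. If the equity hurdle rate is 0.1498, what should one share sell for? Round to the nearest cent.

Deferred-dividend DDM. At t=3 the remaining stream is a growing perpetuity with first payment D_4 = 2.78.
V_3 = D_4/(r−g) = 2.78/(0.1498−0.025) = 22.2756
P₀ = V_3/(1+r)^3 = 22.2756/(1+0.1498)^3 = 14.6542

$14.65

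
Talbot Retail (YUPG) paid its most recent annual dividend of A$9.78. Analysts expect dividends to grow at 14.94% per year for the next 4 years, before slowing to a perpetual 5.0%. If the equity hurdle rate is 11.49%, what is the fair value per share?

A$220.98

Two-stage DDM. Project D₁…D_4 at 0.1494, terminal growth 0.05, discount at r = 0.1149.
D_1 = 11.2411
D_2 = 12.9206
D_3 = 14.8509
D_4 = 17.0696
Terminal value at t=4: TV = D_5/(r−g) = 17.9231/(0.1149−0.05) = 276.1647
P₀ = 11.2411/(1+0.1149)^1 + 12.9206/(1+0.1149)^2 + 14.8509/(1+0.1149)^3 + 17.0696/(1+0.1149)^4 + 276.1647/(1+0.1149)^4 = 220.9826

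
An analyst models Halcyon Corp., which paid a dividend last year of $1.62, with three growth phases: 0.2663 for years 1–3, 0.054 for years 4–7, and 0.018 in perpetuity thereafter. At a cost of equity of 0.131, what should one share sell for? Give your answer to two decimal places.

Three-stage DDM. Project D₁…D_7; terminal Gordon value at t=7 with g = 0.018; discount at r = 0.131.
D_1 = 2.0514
D_2 = 2.5977
D_3 = 3.2895
D_4 = 3.4671
D_5 = 3.6543
D_6 = 3.8516
D_7 = 4.0596
TV_7 = 4.1327/(0.131−0.018) = 36.5727
P₀ = Σ Dₜ/(1+r)ᵗ + TV_7/(1+r)^7 = 29.2167

$29.22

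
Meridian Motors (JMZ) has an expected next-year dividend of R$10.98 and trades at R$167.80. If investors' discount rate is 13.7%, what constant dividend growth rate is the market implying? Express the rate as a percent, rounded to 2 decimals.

7.16%

From P₀ = D₁/(r − g), the implied growth is g = r − D₁/P₀.
g = 0.137 − 10.98/167.80 = 0.137 − 0.06544 = 0.07156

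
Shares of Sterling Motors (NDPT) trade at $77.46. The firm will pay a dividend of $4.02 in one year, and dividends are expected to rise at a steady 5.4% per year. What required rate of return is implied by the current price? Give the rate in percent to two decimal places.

10.59%

Rearranging the constant-growth DDM: r = D₁/P₀ + g.
r = 4.0200 / 77.46 + 0.054 = 0.05190 + 0.054 = 0.10590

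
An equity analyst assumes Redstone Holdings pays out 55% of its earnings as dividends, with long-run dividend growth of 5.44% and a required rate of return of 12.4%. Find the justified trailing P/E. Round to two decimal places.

Justified trailing P/E = b(1+g)/(r−g) = 0.55×(1+0.0544)/(0.124−0.0544) = 8.3322

8.33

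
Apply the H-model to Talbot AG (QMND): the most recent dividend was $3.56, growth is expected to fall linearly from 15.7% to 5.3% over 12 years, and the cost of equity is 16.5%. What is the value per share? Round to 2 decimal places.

H-model: P₀ = D₀[(1+g_L) + H(g_S−g_L)]/(r−g_L), with H = 12/2 = 6.
P₀ = 3.56 × [(1+0.053) + 6×(0.157−0.053)] / (0.165−0.053)
   = 3.56 × 1.6770 / 0.112 = 53.3046

$53.30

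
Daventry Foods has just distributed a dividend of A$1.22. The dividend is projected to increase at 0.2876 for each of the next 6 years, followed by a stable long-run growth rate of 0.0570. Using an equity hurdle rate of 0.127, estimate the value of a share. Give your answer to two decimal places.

Two-stage DDM. Project D₁…D_6 at 0.2876, terminal growth 0.057, discount at r = 0.127.
D_1 = 1.5709
D_2 = 2.0227
D_3 = 2.6044
D_4 = 3.3534
D_5 = 4.3178
D_6 = 5.5596
Terminal value at t=6: TV = D_7/(r−g) = 5.8765/(0.127−0.057) = 83.9504
P₀ = 1.5709/(1+0.127)^1 + 2.0227/(1+0.127)^2 + 2.6044/(1+0.127)^3 + 3.3534/(1+0.127)^4 + 4.3178/(1+0.127)^5 + 5.5596/(1+0.127)^6 + 83.9504/(1+0.127)^6 = 52.9439

A$52.94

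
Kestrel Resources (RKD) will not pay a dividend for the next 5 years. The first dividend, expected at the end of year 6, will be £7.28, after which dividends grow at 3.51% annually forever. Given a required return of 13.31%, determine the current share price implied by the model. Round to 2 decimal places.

Deferred-dividend DDM. At t=5 the remaining stream is a growing perpetuity with first payment D_6 = 7.28.
V_5 = D_6/(r−g) = 7.28/(0.1331−0.0351) = 74.2857
P₀ = V_5/(1+r)^5 = 74.2857/(1+0.1331)^5 = 39.7708

£39.77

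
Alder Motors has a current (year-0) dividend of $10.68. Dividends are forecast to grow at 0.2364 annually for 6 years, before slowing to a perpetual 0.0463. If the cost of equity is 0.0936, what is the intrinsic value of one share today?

Two-stage DDM. Project D₁…D_6 at 0.2364, terminal growth 0.0463, discount at r = 0.0936.
D_1 = 13.2048
D_2 = 16.3264
D_3 = 20.1859
D_4 = 24.9579
D_5 = 30.8579
D_6 = 38.1527
Terminal value at t=6: TV = D_7/(r−g) = 39.9192/(0.0936−0.0463) = 843.9570
P₀ = 13.2048/(1+0.0936)^1 + 16.3264/(1+0.0936)^2 + 20.1859/(1+0.0936)^3 + 24.9579/(1+0.0936)^4 + 30.8579/(1+0.0936)^5 + 38.1527/(1+0.0936)^6 + 843.9570/(1+0.0936)^6 = 594.0060

$594.01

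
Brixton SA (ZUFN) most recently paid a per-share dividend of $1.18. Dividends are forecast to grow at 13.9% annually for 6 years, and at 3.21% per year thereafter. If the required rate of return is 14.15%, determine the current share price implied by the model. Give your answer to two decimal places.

Two-stage DDM. Project D₁…D_6 at 0.139, terminal growth 0.0321, discount at r = 0.1415.
D_1 = 1.3440
D_2 = 1.5308
D_3 = 1.7436
D_4 = 1.9860
D_5 = 2.2620
D_6 = 2.5765
Terminal value at t=6: TV = D_7/(r−g) = 2.6592/(0.1415−0.0321) = 24.3069
P₀ = 1.3440/(1+0.1415)^1 + 1.5308/(1+0.1415)^2 + 1.7436/(1+0.1415)^3 + 1.9860/(1+0.1415)^4 + 2.2620/(1+0.1415)^5 + 2.5765/(1+0.1415)^6 + 24.3069/(1+0.1415)^6 = 18.0128

$18.01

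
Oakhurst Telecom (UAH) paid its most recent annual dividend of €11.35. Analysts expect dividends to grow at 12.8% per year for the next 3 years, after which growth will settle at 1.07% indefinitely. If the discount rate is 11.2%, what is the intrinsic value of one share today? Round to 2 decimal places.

€153.24

Two-stage DDM. Project D₁…D_3 at 0.128, terminal growth 0.0107, discount at r = 0.112.
D_1 = 12.8028
D_2 = 14.4416
D_3 = 16.2901
Terminal value at t=3: TV = D_4/(r−g) = 16.4644/(0.112−0.0107) = 162.5309
P₀ = 12.8028/(1+0.112)^1 + 14.4416/(1+0.112)^2 + 16.2901/(1+0.112)^3 + 162.5309/(1+0.112)^3 = 153.2404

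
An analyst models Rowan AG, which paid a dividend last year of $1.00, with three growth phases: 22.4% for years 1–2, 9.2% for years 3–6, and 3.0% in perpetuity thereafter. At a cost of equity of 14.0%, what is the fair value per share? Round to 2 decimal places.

$15.46

Three-stage DDM. Project D₁…D_6; terminal Gordon value at t=6 with g = 0.03; discount at r = 0.14.
D_1 = 1.2240
D_2 = 1.4982
D_3 = 1.6360
D_4 = 1.7865
D_5 = 1.9509
D_6 = 2.1304
TV_6 = 2.1943/(0.14−0.03) = 19.9479
P₀ = Σ Dₜ/(1+r)ᵗ + TV_6/(1+r)^6 = 15.4603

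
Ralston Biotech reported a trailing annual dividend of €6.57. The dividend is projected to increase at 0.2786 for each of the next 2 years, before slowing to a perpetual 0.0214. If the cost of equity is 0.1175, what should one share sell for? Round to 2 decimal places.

€107.53

Two-stage DDM. Project D₁…D_2 at 0.2786, terminal growth 0.0214, discount at r = 0.1175.
D_1 = 8.4004
D_2 = 10.7408
Terminal value at t=2: TV = D_3/(r−g) = 10.9706/(0.1175−0.0214) = 114.1582
P₀ = 8.4004/(1+0.1175)^1 + 10.7408/(1+0.1175)^2 + 114.1582/(1+0.1175)^2 = 107.5318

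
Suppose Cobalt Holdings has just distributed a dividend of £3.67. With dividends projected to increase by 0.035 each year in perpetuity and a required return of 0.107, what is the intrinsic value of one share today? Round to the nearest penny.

£52.76

Gordon growth model: P₀ = D₁/(r − g). D₁ = 3.67 × (1 + 0.035) = 3.7984.
P₀ = 3.7984 / (0.107 − 0.035) = 3.7984 / 0.072 = 52.7562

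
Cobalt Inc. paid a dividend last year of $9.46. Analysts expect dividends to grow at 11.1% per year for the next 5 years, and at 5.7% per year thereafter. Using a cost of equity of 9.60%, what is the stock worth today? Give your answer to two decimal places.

Two-stage DDM. Project D₁…D_5 at 0.111, terminal growth 0.057, discount at r = 0.096.
D_1 = 10.5101
D_2 = 11.6767
D_3 = 12.9728
D_4 = 14.4128
D_5 = 16.0126
Terminal value at t=5: TV = D_6/(r−g) = 16.9253/(0.096−0.057) = 433.9821
P₀ = 10.5101/(1+0.096)^1 + 11.6767/(1+0.096)^2 + 12.9728/(1+0.096)^3 + 14.4128/(1+0.096)^4 + 16.0126/(1+0.096)^5 + 433.9821/(1+0.096)^5 = 323.6999

$323.70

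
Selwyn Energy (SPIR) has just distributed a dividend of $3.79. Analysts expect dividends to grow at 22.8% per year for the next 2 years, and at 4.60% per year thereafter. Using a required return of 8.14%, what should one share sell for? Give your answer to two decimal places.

$153.60

Two-stage DDM. Project D₁…D_2 at 0.228, terminal growth 0.046, discount at r = 0.0814.
D_1 = 4.6541
D_2 = 5.7153
Terminal value at t=2: TV = D_3/(r−g) = 5.9782/(0.0814−0.046) = 168.8746
P₀ = 4.6541/(1+0.0814)^1 + 5.7153/(1+0.0814)^2 + 168.8746/(1+0.0814)^2 = 153.5992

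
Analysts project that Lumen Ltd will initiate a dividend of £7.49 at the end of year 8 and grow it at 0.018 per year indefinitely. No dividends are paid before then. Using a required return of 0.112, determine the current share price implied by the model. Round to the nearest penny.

£37.90

Deferred-dividend DDM. At t=7 the remaining stream is a growing perpetuity with first payment D_8 = 7.49.
V_7 = D_8/(r−g) = 7.49/(0.112−0.018) = 79.6809
P₀ = V_7/(1+r)^7 = 79.6809/(1+0.112)^7 = 37.8984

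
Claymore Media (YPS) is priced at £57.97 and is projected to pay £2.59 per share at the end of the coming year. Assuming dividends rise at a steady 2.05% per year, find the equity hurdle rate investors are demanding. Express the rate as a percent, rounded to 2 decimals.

6.52%

Rearranging the constant-growth DDM: r = D₁/P₀ + g.
r = 2.5900 / 57.97 + 0.0205 = 0.04468 + 0.0205 = 0.06518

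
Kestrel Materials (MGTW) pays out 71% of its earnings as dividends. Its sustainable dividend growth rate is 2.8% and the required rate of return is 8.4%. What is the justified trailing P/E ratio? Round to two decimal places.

13.03

Justified trailing P/E = b(1+g)/(r−g) = 0.71×(1+0.028)/(0.084−0.028) = 13.0336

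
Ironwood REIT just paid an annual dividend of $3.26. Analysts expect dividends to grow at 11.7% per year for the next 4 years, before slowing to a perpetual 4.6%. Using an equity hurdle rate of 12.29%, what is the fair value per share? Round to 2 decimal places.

Two-stage DDM. Project D₁…D_4 at 0.117, terminal growth 0.046, discount at r = 0.1229.
D_1 = 3.6414
D_2 = 4.0675
D_3 = 4.5434
D_4 = 5.0749
Terminal value at t=4: TV = D_5/(r−g) = 5.3084/(0.1229−0.046) = 69.0296
P₀ = 3.6414/(1+0.1229)^1 + 4.0675/(1+0.1229)^2 + 4.5434/(1+0.1229)^3 + 5.0749/(1+0.1229)^4 + 69.0296/(1+0.1229)^4 = 56.2878

$56.29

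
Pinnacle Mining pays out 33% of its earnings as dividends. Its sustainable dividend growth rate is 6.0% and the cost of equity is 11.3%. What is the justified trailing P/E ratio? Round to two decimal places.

Justified trailing P/E = b(1+g)/(r−g) = 0.33×(1+0.06)/(0.113−0.06) = 6.6000

6.60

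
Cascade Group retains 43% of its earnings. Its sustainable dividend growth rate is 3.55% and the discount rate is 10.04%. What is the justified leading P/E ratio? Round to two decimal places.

8.78

Payout ratio b = 1 − 0.43 = 0.57.
Justified leading P/E = b/(r−g) = 0.57/(0.1004−0.0355) = 8.7827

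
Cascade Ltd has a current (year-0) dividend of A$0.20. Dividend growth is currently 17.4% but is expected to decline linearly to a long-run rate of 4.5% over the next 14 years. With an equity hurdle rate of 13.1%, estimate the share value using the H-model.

A$4.53

H-model: P₀ = D₀[(1+g_L) + H(g_S−g_L)]/(r−g_L), with H = 14/2 = 7.
P₀ = 0.20 × [(1+0.045) + 7×(0.174−0.045)] / (0.131−0.045)
   = 0.20 × 1.9480 / 0.086 = 4.5302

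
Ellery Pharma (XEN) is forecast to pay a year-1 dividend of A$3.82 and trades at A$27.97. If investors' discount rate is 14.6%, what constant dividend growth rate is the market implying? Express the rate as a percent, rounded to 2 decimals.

From P₀ = D₁/(r − g), the implied growth is g = r − D₁/P₀.
g = 0.146 − 3.82/27.97 = 0.146 − 0.13657 = 0.00943

0.94%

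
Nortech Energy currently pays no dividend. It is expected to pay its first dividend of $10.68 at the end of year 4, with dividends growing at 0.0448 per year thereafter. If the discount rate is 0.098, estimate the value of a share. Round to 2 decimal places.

$151.65

Deferred-dividend DDM. At t=3 the remaining stream is a growing perpetuity with first payment D_4 = 10.68.
V_3 = D_4/(r−g) = 10.68/(0.098−0.0448) = 200.7519
P₀ = V_3/(1+r)^3 = 200.7519/(1+0.098)^3 = 151.6536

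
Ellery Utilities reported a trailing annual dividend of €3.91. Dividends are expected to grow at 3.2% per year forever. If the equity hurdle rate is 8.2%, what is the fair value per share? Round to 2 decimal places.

€80.70

Gordon growth model: P₀ = D₁/(r − g). D₁ = 3.91 × (1 + 0.032) = 4.0351.
P₀ = 4.0351 / (0.082 − 0.032) = 4.0351 / 0.05 = 80.7024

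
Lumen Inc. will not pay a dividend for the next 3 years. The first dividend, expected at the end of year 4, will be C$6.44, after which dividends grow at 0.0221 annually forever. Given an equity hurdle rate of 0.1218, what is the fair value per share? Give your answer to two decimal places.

Deferred-dividend DDM. At t=3 the remaining stream is a growing perpetuity with first payment D_4 = 6.44.
V_3 = D_4/(r−g) = 6.44/(0.1218−0.0221) = 64.5938
P₀ = V_3/(1+r)^3 = 64.5938/(1+0.1218)^3 = 45.7556

C$45.76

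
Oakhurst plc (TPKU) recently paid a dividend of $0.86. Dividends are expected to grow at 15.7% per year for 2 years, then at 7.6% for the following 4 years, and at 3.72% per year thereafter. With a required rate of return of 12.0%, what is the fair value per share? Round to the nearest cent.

$14.92

Three-stage DDM. Project D₁…D_6; terminal Gordon value at t=6 with g = 0.0372; discount at r = 0.12.
D_1 = 0.9950
D_2 = 1.1512
D_3 = 1.2387
D_4 = 1.3329
D_5 = 1.4342
D_6 = 1.5432
TV_6 = 1.6006/(0.12−0.0372) = 19.3306
P₀ = Σ Dₜ/(1+r)ᵗ + TV_6/(1+r)^6 = 14.9241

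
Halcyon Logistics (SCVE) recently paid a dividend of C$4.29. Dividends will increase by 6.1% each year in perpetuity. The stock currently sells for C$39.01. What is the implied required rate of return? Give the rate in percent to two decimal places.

17.77%

Rearranging the constant-growth DDM: r = D₁/P₀ + g.
D₁ = 4.29 × (1 + 0.061) = 4.5517.
r = 4.5517 / 39.01 + 0.061 = 0.11668 + 0.061 = 0.17768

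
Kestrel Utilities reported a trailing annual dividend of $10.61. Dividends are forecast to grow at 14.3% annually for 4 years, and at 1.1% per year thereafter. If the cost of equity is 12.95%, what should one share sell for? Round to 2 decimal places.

Two-stage DDM. Project D₁…D_4 at 0.143, terminal growth 0.011, discount at r = 0.1295.
D_1 = 12.1272
D_2 = 13.8614
D_3 = 15.8436
D_4 = 18.1092
Terminal value at t=4: TV = D_5/(r−g) = 18.3084/(0.1295−0.011) = 154.5016
P₀ = 12.1272/(1+0.1295)^1 + 13.8614/(1+0.1295)^2 + 15.8436/(1+0.1295)^3 + 18.1092/(1+0.1295)^4 + 154.5016/(1+0.1295)^4 = 138.6500

$138.65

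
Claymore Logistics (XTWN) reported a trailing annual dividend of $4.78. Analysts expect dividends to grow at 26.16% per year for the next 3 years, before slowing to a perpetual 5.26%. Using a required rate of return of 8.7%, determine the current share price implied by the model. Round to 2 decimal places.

Two-stage DDM. Project D₁…D_3 at 0.2616, terminal growth 0.0526, discount at r = 0.087.
D_1 = 6.0304
D_2 = 7.6080
D_3 = 9.5983
Terminal value at t=3: TV = D_4/(r−g) = 10.1031/(0.087−0.0526) = 293.6959
P₀ = 6.0304/(1+0.087)^1 + 7.6080/(1+0.087)^2 + 9.5983/(1+0.087)^3 + 293.6959/(1+0.087)^3 = 248.1299

$248.13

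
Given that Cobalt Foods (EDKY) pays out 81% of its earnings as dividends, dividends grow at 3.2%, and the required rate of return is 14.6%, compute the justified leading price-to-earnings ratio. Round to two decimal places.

Justified leading P/E = b/(r−g) = 0.81/(0.146−0.032) = 7.1053

7.11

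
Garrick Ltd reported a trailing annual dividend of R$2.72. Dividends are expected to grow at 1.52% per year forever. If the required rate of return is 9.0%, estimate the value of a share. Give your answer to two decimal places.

Gordon growth model: P₀ = D₁/(r − g). D₁ = 2.72 × (1 + 0.0152) = 2.7613.
P₀ = 2.7613 / (0.09 − 0.0152) = 2.7613 / 0.0748 = 36.9164

R$36.92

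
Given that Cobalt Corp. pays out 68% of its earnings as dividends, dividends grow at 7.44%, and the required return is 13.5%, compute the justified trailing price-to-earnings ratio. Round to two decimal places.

Justified trailing P/E = b(1+g)/(r−g) = 0.68×(1+0.0744)/(0.135−0.0744) = 12.0560

12.06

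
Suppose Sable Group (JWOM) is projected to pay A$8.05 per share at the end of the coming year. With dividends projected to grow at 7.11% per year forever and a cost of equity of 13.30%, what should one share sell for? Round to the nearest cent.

A$130.05

Gordon growth model: P₀ = D₁/(r − g), with D₁ = 8.05 given directly.
P₀ = 8.0500 / (0.133 − 0.0711) = 8.0500 / 0.0619 = 130.0485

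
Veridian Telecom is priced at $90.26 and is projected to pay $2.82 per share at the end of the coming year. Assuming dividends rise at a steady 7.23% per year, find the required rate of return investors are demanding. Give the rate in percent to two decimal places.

10.35%

Rearranging the constant-growth DDM: r = D₁/P₀ + g.
r = 2.8200 / 90.26 + 0.0723 = 0.03124 + 0.0723 = 0.10354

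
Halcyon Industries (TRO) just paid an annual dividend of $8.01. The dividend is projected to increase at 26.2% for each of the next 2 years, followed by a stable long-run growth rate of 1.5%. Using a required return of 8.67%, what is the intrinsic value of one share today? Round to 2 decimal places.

$173.03

Two-stage DDM. Project D₁…D_2 at 0.262, terminal growth 0.015, discount at r = 0.0867.
D_1 = 10.1086
D_2 = 12.7571
Terminal value at t=2: TV = D_3/(r−g) = 12.9484/(0.0867−0.015) = 180.5918
P₀ = 10.1086/(1+0.0867)^1 + 12.7571/(1+0.0867)^2 + 180.5918/(1+0.0867)^2 = 173.0299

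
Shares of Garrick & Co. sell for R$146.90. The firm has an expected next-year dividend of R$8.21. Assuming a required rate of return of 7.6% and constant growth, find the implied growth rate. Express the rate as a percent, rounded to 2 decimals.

2.01%

From P₀ = D₁/(r − g), the implied growth is g = r − D₁/P₀.
g = 0.076 − 8.21/146.90 = 0.076 − 0.05589 = 0.02011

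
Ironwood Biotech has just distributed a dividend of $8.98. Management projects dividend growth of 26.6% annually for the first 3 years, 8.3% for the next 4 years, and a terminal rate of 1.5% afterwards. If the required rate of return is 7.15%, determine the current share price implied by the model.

$376.50

Three-stage DDM. Project D₁…D_7; terminal Gordon value at t=7 with g = 0.015; discount at r = 0.0715.
D_1 = 11.3687
D_2 = 14.3927
D_3 = 18.2212
D_4 = 19.7336
D_5 = 21.3715
D_6 = 23.1453
D_7 = 25.0664
TV_7 = 25.4424/(0.0715−0.015) = 450.3072
P₀ = Σ Dₜ/(1+r)ᵗ + TV_7/(1+r)^7 = 376.5029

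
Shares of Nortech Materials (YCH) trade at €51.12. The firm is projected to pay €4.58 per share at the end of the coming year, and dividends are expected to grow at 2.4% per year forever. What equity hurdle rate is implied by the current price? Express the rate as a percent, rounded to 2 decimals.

Rearranging the constant-growth DDM: r = D₁/P₀ + g.
r = 4.5800 / 51.12 + 0.024 = 0.08959 + 0.024 = 0.11359

11.36%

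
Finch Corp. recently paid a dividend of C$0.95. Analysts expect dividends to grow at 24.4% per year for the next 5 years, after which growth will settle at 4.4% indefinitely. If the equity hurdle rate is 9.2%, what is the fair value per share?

C$46.79

Two-stage DDM. Project D₁…D_5 at 0.244, terminal growth 0.044, discount at r = 0.092.
D_1 = 1.1818
D_2 = 1.4702
D_3 = 1.8289
D_4 = 2.2751
D_5 = 2.8303
Terminal value at t=5: TV = D_6/(r−g) = 2.9548/(0.092−0.044) = 61.5580
P₀ = 1.1818/(1+0.092)^1 + 1.4702/(1+0.092)^2 + 1.8289/(1+0.092)^3 + 2.2751/(1+0.092)^4 + 2.8303/(1+0.092)^5 + 61.5580/(1+0.092)^5 = 46.7857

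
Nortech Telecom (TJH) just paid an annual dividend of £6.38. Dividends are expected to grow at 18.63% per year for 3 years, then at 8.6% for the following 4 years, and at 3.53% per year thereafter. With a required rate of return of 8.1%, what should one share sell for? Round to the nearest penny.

Three-stage DDM. Project D₁…D_7; terminal Gordon value at t=7 with g = 0.0353; discount at r = 0.081.
D_1 = 7.5686
D_2 = 8.9786
D_3 = 10.6513
D_4 = 11.5674
D_5 = 12.5621
D_6 = 13.6425
D_7 = 14.8157
TV_7 = 15.3387/(0.081−0.0353) = 335.6399
P₀ = Σ Dₜ/(1+r)ᵗ + TV_7/(1+r)^7 = 251.8144

£251.81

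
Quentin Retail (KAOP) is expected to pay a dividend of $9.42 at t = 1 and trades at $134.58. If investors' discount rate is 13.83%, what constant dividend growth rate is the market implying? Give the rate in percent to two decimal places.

From P₀ = D₁/(r − g), the implied growth is g = r − D₁/P₀.
g = 0.1383 − 9.42/134.58 = 0.1383 − 0.07000 = 0.06830

6.83%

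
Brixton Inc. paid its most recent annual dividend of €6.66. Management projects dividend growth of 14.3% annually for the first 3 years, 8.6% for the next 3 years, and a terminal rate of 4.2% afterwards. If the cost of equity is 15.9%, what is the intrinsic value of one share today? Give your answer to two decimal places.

€83.09

Three-stage DDM. Project D₁…D_6; terminal Gordon value at t=6 with g = 0.042; discount at r = 0.159.
D_1 = 7.6124
D_2 = 8.7010
D_3 = 9.9452
D_4 = 10.8005
D_5 = 11.7293
D_6 = 12.7380
TV_6 = 13.2730/(0.159−0.042) = 113.4447
P₀ = Σ Dₜ/(1+r)ᵗ + TV_6/(1+r)^6 = 83.0871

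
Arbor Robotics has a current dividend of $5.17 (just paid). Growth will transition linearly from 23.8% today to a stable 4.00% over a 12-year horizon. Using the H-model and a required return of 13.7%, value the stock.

H-model: P₀ = D₀[(1+g_L) + H(g_S−g_L)]/(r−g_L), with H = 12/2 = 6.
P₀ = 5.17 × [(1+0.04) + 6×(0.238−0.04)] / (0.137−0.04)
   = 5.17 × 2.2280 / 0.097 = 118.7501

$118.75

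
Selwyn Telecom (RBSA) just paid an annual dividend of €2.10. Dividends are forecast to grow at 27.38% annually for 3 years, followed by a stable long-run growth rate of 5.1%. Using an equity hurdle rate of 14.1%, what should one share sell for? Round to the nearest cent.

Two-stage DDM. Project D₁…D_3 at 0.2738, terminal growth 0.051, discount at r = 0.141.
D_1 = 2.6750
D_2 = 3.4074
D_3 = 4.3403
Terminal value at t=3: TV = D_4/(r−g) = 4.5617/(0.141−0.051) = 50.6854
P₀ = 2.6750/(1+0.141)^1 + 3.4074/(1+0.141)^2 + 4.3403/(1+0.141)^3 + 50.6854/(1+0.141)^3 = 42.0050

€42.00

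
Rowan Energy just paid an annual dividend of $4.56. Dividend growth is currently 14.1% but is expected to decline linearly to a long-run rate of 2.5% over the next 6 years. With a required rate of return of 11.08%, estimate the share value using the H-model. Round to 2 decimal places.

$72.97

H-model: P₀ = D₀[(1+g_L) + H(g_S−g_L)]/(r−g_L), with H = 6/2 = 3.
P₀ = 4.56 × [(1+0.025) + 3×(0.141−0.025)] / (0.1108−0.025)
   = 4.56 × 1.3730 / 0.0858 = 72.9706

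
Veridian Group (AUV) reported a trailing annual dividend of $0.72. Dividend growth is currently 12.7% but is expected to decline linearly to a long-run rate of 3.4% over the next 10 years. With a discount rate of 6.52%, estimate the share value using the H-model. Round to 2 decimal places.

H-model: P₀ = D₀[(1+g_L) + H(g_S−g_L)]/(r−g_L), with H = 10/2 = 5.
P₀ = 0.72 × [(1+0.034) + 5×(0.127−0.034)] / (0.0652−0.034)
   = 0.72 × 1.4990 / 0.0312 = 34.5923

$34.59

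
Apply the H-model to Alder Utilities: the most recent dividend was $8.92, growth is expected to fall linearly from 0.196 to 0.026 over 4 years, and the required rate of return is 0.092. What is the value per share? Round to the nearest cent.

H-model: P₀ = D₀[(1+g_L) + H(g_S−g_L)]/(r−g_L), with H = 4/2 = 2.
P₀ = 8.92 × [(1+0.026) + 2×(0.196−0.026)] / (0.092−0.026)
   = 8.92 × 1.3660 / 0.066 = 184.6170

$184.62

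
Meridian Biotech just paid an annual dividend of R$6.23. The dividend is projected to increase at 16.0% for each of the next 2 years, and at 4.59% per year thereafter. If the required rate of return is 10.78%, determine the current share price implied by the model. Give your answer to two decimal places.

R$128.77

Two-stage DDM. Project D₁…D_2 at 0.16, terminal growth 0.0459, discount at r = 0.1078.
D_1 = 7.2268
D_2 = 8.3831
Terminal value at t=2: TV = D_3/(r−g) = 8.7679/(0.1078−0.0459) = 141.6457
P₀ = 7.2268/(1+0.1078)^1 + 8.3831/(1+0.1078)^2 + 141.6457/(1+0.1078)^2 = 128.7744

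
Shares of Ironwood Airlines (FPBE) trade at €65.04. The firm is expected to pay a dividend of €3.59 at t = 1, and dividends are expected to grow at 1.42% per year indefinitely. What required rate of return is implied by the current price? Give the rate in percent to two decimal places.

Rearranging the constant-growth DDM: r = D₁/P₀ + g.
r = 3.5900 / 65.04 + 0.0142 = 0.05520 + 0.0142 = 0.06940

6.94%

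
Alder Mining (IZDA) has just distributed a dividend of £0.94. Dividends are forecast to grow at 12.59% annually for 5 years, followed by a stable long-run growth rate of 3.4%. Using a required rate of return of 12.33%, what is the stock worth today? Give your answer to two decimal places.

Two-stage DDM. Project D₁…D_5 at 0.1259, terminal growth 0.034, discount at r = 0.1233.
D_1 = 1.0583
D_2 = 1.1916
D_3 = 1.3416
D_4 = 1.5105
D_5 = 1.7007
Terminal value at t=5: TV = D_6/(r−g) = 1.7585/(0.1233−0.034) = 19.6923
P₀ = 1.0583/(1+0.1233)^1 + 1.1916/(1+0.1233)^2 + 1.3416/(1+0.1233)^3 + 1.5105/(1+0.1233)^4 + 1.7007/(1+0.1233)^5 + 19.6923/(1+0.1233)^5 = 15.7435

£15.74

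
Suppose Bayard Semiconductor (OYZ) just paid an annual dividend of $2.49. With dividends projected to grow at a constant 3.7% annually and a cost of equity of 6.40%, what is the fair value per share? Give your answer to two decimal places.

$95.63

Gordon growth model: P₀ = D₁/(r − g). D₁ = 2.49 × (1 + 0.037) = 2.5821.
P₀ = 2.5821 / (0.064 − 0.037) = 2.5821 / 0.027 = 95.6344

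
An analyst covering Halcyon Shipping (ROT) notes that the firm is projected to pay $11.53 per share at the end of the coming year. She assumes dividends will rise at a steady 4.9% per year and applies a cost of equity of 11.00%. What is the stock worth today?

Gordon growth model: P₀ = D₁/(r − g), with D₁ = 11.53 given directly.
P₀ = 11.5300 / (0.11 − 0.049) = 11.5300 / 0.061 = 189.0164

$189.02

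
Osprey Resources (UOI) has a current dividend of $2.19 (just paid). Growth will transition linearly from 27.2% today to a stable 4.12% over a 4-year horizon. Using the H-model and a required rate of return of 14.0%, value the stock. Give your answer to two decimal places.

H-model: P₀ = D₀[(1+g_L) + H(g_S−g_L)]/(r−g_L), with H = 4/2 = 2.
P₀ = 2.19 × [(1+0.0412) + 2×(0.272−0.0412)] / (0.14−0.0412)
   = 2.19 × 1.5028 / 0.0988 = 33.3111

$33.31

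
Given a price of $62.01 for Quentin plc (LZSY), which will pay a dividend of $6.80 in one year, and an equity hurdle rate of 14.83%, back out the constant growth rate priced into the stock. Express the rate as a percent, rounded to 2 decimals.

From P₀ = D₁/(r − g), the implied growth is g = r − D₁/P₀.
g = 0.1483 − 6.80/62.01 = 0.1483 − 0.10966 = 0.03864

3.86%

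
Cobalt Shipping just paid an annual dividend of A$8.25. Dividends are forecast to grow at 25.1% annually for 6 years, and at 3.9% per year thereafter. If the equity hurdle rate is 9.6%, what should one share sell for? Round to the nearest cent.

A$413.23

Two-stage DDM. Project D₁…D_6 at 0.251, terminal growth 0.039, discount at r = 0.096.
D_1 = 10.3207
D_2 = 12.9113
D_3 = 16.1520
D_4 = 20.2061
D_5 = 25.2779
D_6 = 31.6226
Terminal value at t=6: TV = D_7/(r−g) = 32.8559/(0.096−0.039) = 576.4193
P₀ = 10.3207/(1+0.096)^1 + 12.9113/(1+0.096)^2 + 16.1520/(1+0.096)^3 + 20.2061/(1+0.096)^4 + 25.2779/(1+0.096)^5 + 31.6226/(1+0.096)^6 + 576.4193/(1+0.096)^6 = 413.2301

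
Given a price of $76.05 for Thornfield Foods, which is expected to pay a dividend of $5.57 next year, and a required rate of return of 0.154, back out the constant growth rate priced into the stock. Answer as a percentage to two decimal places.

From P₀ = D₁/(r − g), the implied growth is g = r − D₁/P₀.
g = 0.154 − 5.57/76.05 = 0.154 − 0.07324 = 0.08076

8.08%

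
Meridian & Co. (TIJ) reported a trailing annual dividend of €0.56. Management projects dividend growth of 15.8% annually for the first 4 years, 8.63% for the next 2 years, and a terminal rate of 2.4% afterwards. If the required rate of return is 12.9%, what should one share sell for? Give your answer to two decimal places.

€9.15

Three-stage DDM. Project D₁…D_6; terminal Gordon value at t=6 with g = 0.024; discount at r = 0.129.
D_1 = 0.6485
D_2 = 0.7509
D_3 = 0.8696
D_4 = 1.0070
D_5 = 1.0939
D_6 = 1.1883
TV_6 = 1.2168/(0.129−0.024) = 11.5886
P₀ = Σ Dₜ/(1+r)ᵗ + TV_6/(1+r)^6 = 9.1536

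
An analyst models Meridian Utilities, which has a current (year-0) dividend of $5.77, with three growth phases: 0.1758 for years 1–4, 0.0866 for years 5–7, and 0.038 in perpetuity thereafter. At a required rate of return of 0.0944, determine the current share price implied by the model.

Three-stage DDM. Project D₁…D_7; terminal Gordon value at t=7 with g = 0.038; discount at r = 0.0944.
D_1 = 6.7844
D_2 = 7.9771
D_3 = 9.3794
D_4 = 11.0283
D_5 = 11.9834
D_6 = 13.0211
D_7 = 14.1488
TV_7 = 14.6864/(0.0944−0.038) = 260.3976
P₀ = Σ Dₜ/(1+r)ᵗ + TV_7/(1+r)^7 = 188.9248

$188.92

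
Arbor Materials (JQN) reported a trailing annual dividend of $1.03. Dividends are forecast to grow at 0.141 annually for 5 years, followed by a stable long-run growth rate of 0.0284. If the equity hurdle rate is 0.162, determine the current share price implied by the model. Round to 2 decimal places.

$12.11

Two-stage DDM. Project D₁…D_5 at 0.141, terminal growth 0.0284, discount at r = 0.162.
D_1 = 1.1752
D_2 = 1.3409
D_3 = 1.5300
D_4 = 1.7457
D_5 = 1.9919
Terminal value at t=5: TV = D_6/(r−g) = 2.0485/(0.162−0.0284) = 15.3328
P₀ = 1.1752/(1+0.162)^1 + 1.3409/(1+0.162)^2 + 1.5300/(1+0.162)^3 + 1.7457/(1+0.162)^4 + 1.9919/(1+0.162)^5 + 15.3328/(1+0.162)^5 = 12.1150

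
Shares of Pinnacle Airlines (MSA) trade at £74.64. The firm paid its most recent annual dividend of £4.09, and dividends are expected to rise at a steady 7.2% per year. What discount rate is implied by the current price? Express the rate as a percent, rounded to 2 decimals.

13.07%

Rearranging the constant-growth DDM: r = D₁/P₀ + g.
D₁ = 4.09 × (1 + 0.072) = 4.3845.
r = 4.3845 / 74.64 + 0.072 = 0.05874 + 0.072 = 0.13074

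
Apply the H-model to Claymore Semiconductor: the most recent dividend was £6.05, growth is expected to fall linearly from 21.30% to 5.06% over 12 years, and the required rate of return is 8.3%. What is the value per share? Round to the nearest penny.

£378.12

H-model: P₀ = D₀[(1+g_L) + H(g_S−g_L)]/(r−g_L), with H = 12/2 = 6.
P₀ = 6.05 × [(1+0.0506) + 6×(0.213−0.0506)] / (0.083−0.0506)
   = 6.05 × 2.0250 / 0.0324 = 378.1250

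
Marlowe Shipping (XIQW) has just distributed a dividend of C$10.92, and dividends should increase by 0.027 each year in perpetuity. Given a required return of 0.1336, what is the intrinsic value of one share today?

C$105.20

Gordon growth model: P₀ = D₁/(r − g). D₁ = 10.92 × (1 + 0.027) = 11.2148.
P₀ = 11.2148 / (0.1336 − 0.027) = 11.2148 / 0.1066 = 105.2049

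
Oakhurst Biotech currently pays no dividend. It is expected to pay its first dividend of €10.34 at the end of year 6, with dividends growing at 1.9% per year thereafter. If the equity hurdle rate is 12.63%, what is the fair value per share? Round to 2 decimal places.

Deferred-dividend DDM. At t=5 the remaining stream is a growing perpetuity with first payment D_6 = 10.34.
V_5 = D_6/(r−g) = 10.34/(0.1263−0.019) = 96.3653
P₀ = V_5/(1+r)^5 = 96.3653/(1+0.1263)^5 = 53.1680

€53.17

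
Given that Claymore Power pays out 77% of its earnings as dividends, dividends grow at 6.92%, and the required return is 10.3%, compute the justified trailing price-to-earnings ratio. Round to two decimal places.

24.36

Justified trailing P/E = b(1+g)/(r−g) = 0.77×(1+0.0692)/(0.103−0.0692) = 24.3575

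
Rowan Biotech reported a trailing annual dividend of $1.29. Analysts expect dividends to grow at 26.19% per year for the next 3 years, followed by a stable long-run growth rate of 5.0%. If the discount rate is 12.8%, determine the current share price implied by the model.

Two-stage DDM. Project D₁…D_3 at 0.2619, terminal growth 0.05, discount at r = 0.128.
D_1 = 1.6279
D_2 = 2.0542
D_3 = 2.5922
Terminal value at t=3: TV = D_4/(r−g) = 2.7218/(0.128−0.05) = 34.8947
P₀ = 1.6279/(1+0.128)^1 + 2.0542/(1+0.128)^2 + 2.5922/(1+0.128)^3 + 34.8947/(1+0.128)^3 = 29.1763

$29.18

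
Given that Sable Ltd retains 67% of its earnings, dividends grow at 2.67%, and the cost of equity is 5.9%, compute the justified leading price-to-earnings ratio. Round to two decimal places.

Payout ratio b = 1 − 0.67 = 0.33.
Justified leading P/E = b/(r−g) = 0.33/(0.059−0.0267) = 10.2167

10.22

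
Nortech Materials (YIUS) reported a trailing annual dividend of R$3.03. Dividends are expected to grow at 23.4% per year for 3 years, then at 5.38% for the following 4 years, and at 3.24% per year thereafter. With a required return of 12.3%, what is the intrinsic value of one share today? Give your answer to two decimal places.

Three-stage DDM. Project D₁…D_7; terminal Gordon value at t=7 with g = 0.0324; discount at r = 0.123.
D_1 = 3.7390
D_2 = 4.6140
D_3 = 5.6936
D_4 = 5.9999
D_5 = 6.3227
D_6 = 6.6629
D_7 = 7.0214
TV_7 = 7.2488/(0.123−0.0324) = 80.0093
P₀ = Σ Dₜ/(1+r)ᵗ + TV_7/(1+r)^7 = 60.2806

R$60.28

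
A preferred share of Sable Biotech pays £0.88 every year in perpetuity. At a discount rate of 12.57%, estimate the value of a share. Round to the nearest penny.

£7.00

Zero-growth DDM (perpetuity): P₀ = D/r = 0.88 / 0.1257 = 7.0008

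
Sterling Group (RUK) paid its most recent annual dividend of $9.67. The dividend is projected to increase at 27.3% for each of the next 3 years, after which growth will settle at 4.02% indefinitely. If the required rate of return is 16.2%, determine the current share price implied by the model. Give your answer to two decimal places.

Two-stage DDM. Project D₁…D_3 at 0.273, terminal growth 0.0402, discount at r = 0.162.
D_1 = 12.3099
D_2 = 15.6705
D_3 = 19.9486
Terminal value at t=3: TV = D_4/(r−g) = 20.7505/(0.162−0.0402) = 170.3653
P₀ = 12.3099/(1+0.162)^1 + 15.6705/(1+0.162)^2 + 19.9486/(1+0.162)^3 + 170.3653/(1+0.162)^3 = 143.4970

$143.50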